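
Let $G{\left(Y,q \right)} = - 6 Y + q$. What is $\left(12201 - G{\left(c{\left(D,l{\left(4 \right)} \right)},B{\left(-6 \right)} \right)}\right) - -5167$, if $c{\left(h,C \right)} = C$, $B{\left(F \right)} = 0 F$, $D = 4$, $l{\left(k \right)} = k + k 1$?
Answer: $17416$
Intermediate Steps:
$l{\left(k \right)} = 2 k$ ($l{\left(k \right)} = k + k = 2 k$)
$B{\left(F \right)} = 0$
$G{\left(Y,q \right)} = q - 6 Y$
$\left(12201 - G{\left(c{\left(D,l{\left(4 \right)} \right)},B{\left(-6 \right)} \right)}\right) - -5167 = \left(12201 - \left(0 - 6 \cdot 2 \cdot 4\right)\right) - -5167 = \left(12201 - \left(0 - 48\right)\right) + 5167 = \left(12201 - -48\right) + 5167 = \left(12201 + 48\right) + 5167 = 12249 + 5167 = 17416$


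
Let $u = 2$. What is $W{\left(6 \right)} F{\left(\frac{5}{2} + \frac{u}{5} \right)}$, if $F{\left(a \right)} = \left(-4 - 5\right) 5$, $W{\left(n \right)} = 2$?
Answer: $-90$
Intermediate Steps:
$F{\left(a \right)} = -45$ ($F{\left(a \right)} = \left(-9\right) 5 = -45$)
$W{\left(6 \right)} F{\left(\frac{5}{2} + \frac{u}{5} \right)} = 2 \left(-45\right) = -90$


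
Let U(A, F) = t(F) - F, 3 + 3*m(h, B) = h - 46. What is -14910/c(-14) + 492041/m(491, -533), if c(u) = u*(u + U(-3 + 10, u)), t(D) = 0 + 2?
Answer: 855744/221 ≈ 3872.1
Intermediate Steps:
t(D) = 2
m(h, B) = -49/3 + h/3 (m(h, B) = -1 + (h - 46)/3 = -1 + (-46 + h)/3 = -1 + (-46/3 + h/3) = -49/3 + h/3)
U(A, F) = 2 - F
c(u) = 2*u (c(u) = u*(u + (2 - u)) = u*2 = 2*u)
-14910/c(-14) + 492041/m(491, -533) = -14910/(2*(-14)) + 492041/(-49/3 + (⅓)*491) = -14910/(-28) + 492041/(-49/3 + 491/3) = -14910*(-1/28) + 492041/(442/3) = 1065/2 + 492041*(3/442) = 1065/2 + 1476123/442 = 855744/221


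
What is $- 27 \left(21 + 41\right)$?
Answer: $-1674$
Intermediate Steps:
$- 27 \left(21 + 41\right) = \left(-27\right) 62 = -1674$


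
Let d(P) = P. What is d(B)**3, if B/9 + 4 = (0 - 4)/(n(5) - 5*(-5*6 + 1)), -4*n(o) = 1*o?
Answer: -9056141371584/190109375 ≈ -47637.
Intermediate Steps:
n(o) = -o/4
B = -20844/575 (B = -36 + 9*((0 - 4)/(-1/4*5 - 5*(-5*6 + 1))) = -36 + 9*(-4/(-5/4 - 5*(-30 + 1))) = -36 + 9*(-4/(-5/4 - 5*(-29))) = -36 + 9*(-4/(-5/4 + 145)) = -36 + 9*(-4/575/4) = -36 + 9*(-4*4/575) = -36 + 9*(-16/575) = -36 - 144/575 = -20844/575 ≈ -36.250)
d(B)**3 = (-20844/575)**3 = -9056141371584/190109375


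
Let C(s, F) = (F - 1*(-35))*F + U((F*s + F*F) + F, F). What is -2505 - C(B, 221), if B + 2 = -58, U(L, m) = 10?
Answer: -59091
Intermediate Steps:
B = -60 (B = -2 - 58 = -60)
C(s, F) = 10 + F*(35 + F) (C(s, F) = (F - 1*(-35))*F + 10 = (F + 35)*F + 10 = (35 + F)*F + 10 = F*(35 + F) + 10 = 10 + F*(35 + F))
-2505 - C(B, 221) = -2505 - (10 + 221² + 35*221) = -2505 - (10 + 48841 + 7735) = -2505 - 1*56586 = -2505 - 56586 = -59091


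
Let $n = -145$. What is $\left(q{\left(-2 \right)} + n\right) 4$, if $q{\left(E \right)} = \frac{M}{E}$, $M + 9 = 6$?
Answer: $-574$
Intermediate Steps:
$M = -3$ ($M = -9 + 6 = -3$)
$q{\left(E \right)} = - \frac{3}{E}$
$\left(q{\left(-2 \right)} + n\right) 4 = \left(- \frac{3}{-2} - 145\right) 4 = \left(\left(-3\right) \left(- \frac{1}{2}\right) - 145\right) 4 = \left(\frac{3}{2} - 145\right) 4 = \left(- \frac{287}{2}\right) 4 = -574$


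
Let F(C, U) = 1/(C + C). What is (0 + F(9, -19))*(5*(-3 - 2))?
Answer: -25/18 ≈ -1.3889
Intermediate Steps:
F(C, U) = 1/(2*C)
(0 + F(9, -19))*(5*(-3 - 2)) = (0 + (½)/9)*(5*(-3 - 2)) = (0 + (½)*(⅑))*(5*(-5)) = (0 + 1/18)*(-25) = (1/18)*(-25) = -25/18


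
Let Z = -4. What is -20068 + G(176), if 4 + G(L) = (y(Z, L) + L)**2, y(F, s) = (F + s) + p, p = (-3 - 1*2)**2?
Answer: 119057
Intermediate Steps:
p = 25 (p = (-3 - 2)**2 = (-5)**2 = 25)
y(F, s) = 25 + F + s (y(F, s) = (F + s) + 25 = 25 + F + s)
G(L) = -4 + (21 + 2*L)**2 (G(L) = -4 + ((25 - 4 + L) + L)**2 = -4 + ((21 + L) + L)**2 = -4 + (21 + 2*L)**2)
-20068 + G(176) = -20068 + (-4 + (21 + 2*176)**2) = -20068 + (-4 + (21 + 352)**2) = -20068 + (-4 + 373**2) = -20068 + (-4 + 139129) = -20068 + 139125 = 119057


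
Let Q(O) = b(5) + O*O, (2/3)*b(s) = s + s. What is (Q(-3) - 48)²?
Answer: 576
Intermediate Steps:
b(s) = 3*s (b(s) = 3*(s + s)/2 = 3*(2*s)/2 = 3*s)
Q(O) = 15 + O² (Q(O) = 3*5 + O*O = 15 + O²)
(Q(-3) - 48)² = ((15 + (-3)²) - 48)² = ((15 + 9) - 48)² = (24 - 48)² = (-24)² = 576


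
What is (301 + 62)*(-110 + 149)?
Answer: 14157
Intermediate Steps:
(301 + 62)*(-110 + 149) = 363*39 = 14157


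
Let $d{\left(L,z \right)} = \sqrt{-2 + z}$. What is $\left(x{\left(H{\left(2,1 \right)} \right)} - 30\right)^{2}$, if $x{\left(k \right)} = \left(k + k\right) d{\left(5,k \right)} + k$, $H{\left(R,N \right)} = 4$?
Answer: $804 - 416 \sqrt{2} \approx 215.69$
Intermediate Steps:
$x{\left(k \right)} = k + 2 k \sqrt{-2 + k}$ ($x{\left(k \right)} = \left(k + k\right) \sqrt{-2 + k} + k = 2 k \sqrt{-2 + k} + k = k + 2 k \sqrt{-2 + k}$)
$\left(x{\left(H{\left(2,1 \right)} \right)} - 30\right)^{2} = \left(4 \left(1 + 2 \sqrt{-2 + 4}\right) - 30\right)^{2} = \left(4 \left(1 + 2 \sqrt{2}\right) - 30\right)^{2} = \left(\left(4 + 8 \sqrt{2}\right) - 30\right)^{2} = \left(-26 + 8 \sqrt{2}\right)^{2}$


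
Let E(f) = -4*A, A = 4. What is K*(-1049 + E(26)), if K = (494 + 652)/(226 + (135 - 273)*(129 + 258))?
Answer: 122049/5318 ≈ 22.950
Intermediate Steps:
E(f) = -16 (E(f) = -4*4 = -16)
K = -573/26590 (K = 1146/(226 - 138*387) = 1146/(226 - 53406) = 1146/(-53180) = 1146*(-1/53180) = -573/26590 ≈ -0.021549)
K*(-1049 + E(26)) = -573*(-1049 - 16)/26590 = -573/26590*(-1065) = 122049/5318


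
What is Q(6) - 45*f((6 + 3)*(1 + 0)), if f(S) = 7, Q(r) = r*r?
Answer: -279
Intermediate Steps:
Q(r) = r²
Q(6) - 45*f((6 + 3)*(1 + 0)) = 6² - 45*7 = 36 - 315 = -279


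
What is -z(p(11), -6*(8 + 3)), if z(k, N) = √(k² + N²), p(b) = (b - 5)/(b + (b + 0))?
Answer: -3*√58565/11 ≈ -66.001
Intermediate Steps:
p(b) = (-5 + b)/(2*b) (p(b) = (-5 + b)/(b + b) = (-5 + b)/((2*b)) = (-5 + b)*(1/(2*b)) = (-5 + b)/(2*b))
z(k, N) = √(N² + k²)
-z(p(11), -6*(8 + 3)) = -√((-6*(8 + 3))² + ((½)*(-5 + 11)/11)²) = -√((-6*11)² + ((½)*(1/11)*6)²) = -√((-66)² + (3/11)²) = -√(4356 + 9/121) = -√(527085/121) = -3*√58565/11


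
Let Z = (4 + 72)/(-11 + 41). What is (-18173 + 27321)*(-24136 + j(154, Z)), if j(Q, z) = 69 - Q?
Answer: -221573708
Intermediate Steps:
Z = 38/15 (Z = 76/30 = 76*(1/30) = 38/15 ≈ 2.5333)
(-18173 + 27321)*(-24136 + j(154, Z)) = (-18173 + 27321)*(-24136 + (69 - 1*154)) = 9148*(-24136 + (69 - 154)) = 9148*(-24136 - 85) = 9148*(-24221) = -221573708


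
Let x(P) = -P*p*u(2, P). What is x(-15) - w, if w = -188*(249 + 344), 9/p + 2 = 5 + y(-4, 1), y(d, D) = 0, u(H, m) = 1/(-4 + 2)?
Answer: 222923/2 ≈ 1.1146e+5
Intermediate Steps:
u(H, m) = -½ (u(H, m) = 1/(-2) = -½)
p = 3 (p = 9/(-2 + (5 + 0)) = 9/(-2 + 5) = 9/3 = 9*(⅓) = 3)
w = -111484 (w = -188*593 = -111484)
x(P) = 3*P/2 (x(P) = -P*3*(-1)/2 = -3*P*(-1)/2 = -(-3)*P/2 = 3*P/2)
x(-15) - w = (3/2)*(-15) - 1*(-111484) = -45/2 + 111484 = 222923/2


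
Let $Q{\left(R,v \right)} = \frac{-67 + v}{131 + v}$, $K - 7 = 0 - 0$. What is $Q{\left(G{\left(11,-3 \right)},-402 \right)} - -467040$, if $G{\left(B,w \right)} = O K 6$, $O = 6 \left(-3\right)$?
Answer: $\frac{126568309}{271} \approx 4.6704 \cdot 10^{5}$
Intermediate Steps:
$O = -18$
$K = 7$ ($K = 7 + \left(0 - 0\right) = 7 + \left(0 + 0\right) = 7 + 0 = 7$)
$G{\left(B,w \right)} = -756$ ($G{\left(B,w \right)} = \left(-18\right) 7 \cdot 6 = \left(-126\right) 6 = -756$)
$Q{\left(R,v \right)} = \frac{-67 + v}{131 + v}$
$Q{\left(G{\left(11,-3 \right)},-402 \right)} - -467040 = \frac{-67 - 402}{131 - 402} - -467040 = \frac{1}{-271} \left(-469\right) + 467040 = \left(- \frac{1}{271}\right) \left(-469\right) + 467040 = \frac{469}{271} + 467040 = \frac{126568309}{271}$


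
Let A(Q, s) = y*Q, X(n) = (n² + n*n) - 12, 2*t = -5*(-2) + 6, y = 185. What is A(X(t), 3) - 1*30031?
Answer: -8571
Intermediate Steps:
t = 8 (t = (-5*(-2) + 6)/2 = (10 + 6)/2 = (½)*16 = 8)
X(n) = -12 + 2*n² (X(n) = (n² + n²) - 12 = 2*n² - 12 = -12 + 2*n²)
A(Q, s) = 185*Q
A(X(t), 3) - 1*30031 = 185*(-12 + 2*8²) - 1*30031 = 185*(-12 + 2*64) - 30031 = 185*(-12 + 128) - 30031 = 185*116 - 30031 = 21460 - 30031 = -8571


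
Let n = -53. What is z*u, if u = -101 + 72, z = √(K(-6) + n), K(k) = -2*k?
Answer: -29*I*√41 ≈ -185.69*I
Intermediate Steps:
z = I*√41 (z = √(-2*(-6) - 53) = √(12 - 53) = √(-41) = I*√41 ≈ 6.4031*I)
u = -29
z*u = (I*√41)*(-29) = -29*I*√41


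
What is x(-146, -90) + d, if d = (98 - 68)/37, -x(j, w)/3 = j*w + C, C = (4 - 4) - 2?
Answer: -1458288/37 ≈ -39413.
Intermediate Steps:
C = -2 (C = 0 - 2 = -2)
x(j, w) = 6 - 3*j*w (x(j, w) = -3*(j*w - 2) = -3*(-2 + j*w) = 6 - 3*j*w)
d = 30/37 (d = 30*(1/37) = 30/37 ≈ 0.81081)
x(-146, -90) + d = (6 - 3*(-146)*(-90)) + 30/37 = (6 - 39420) + 30/37 = -39414 + 30/37 = -1458288/37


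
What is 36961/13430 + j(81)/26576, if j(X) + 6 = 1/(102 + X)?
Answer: 89870845189/32657784720 ≈ 2.7519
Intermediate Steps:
j(X) = -6 + 1/(102 + X)
36961/13430 + j(81)/26576 = 36961/13430 + ((-611 - 6*81)/(102 + 81))/26576 = 36961*(1/13430) + ((-611 - 486)/183)*(1/26576) = 36961/13430 + ((1/183)*(-1097))*(1/26576) = 36961/13430 - 1097/183*1/26576 = 36961/13430 - 1097/4863408 = 89870845189/32657784720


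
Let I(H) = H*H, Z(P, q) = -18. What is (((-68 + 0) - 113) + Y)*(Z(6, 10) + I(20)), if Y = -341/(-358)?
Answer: -12311287/179 ≈ -68778.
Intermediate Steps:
I(H) = H²
Y = 341/358 (Y = -341*(-1/358) = 341/358 ≈ 0.95251)
(((-68 + 0) - 113) + Y)*(Z(6, 10) + I(20)) = (((-68 + 0) - 113) + 341/358)*(-18 + 20²) = ((-68 - 113) + 341/358)*(-18 + 400) = (-181 + 341/358)*382 = -64457/358*382 = -12311287/179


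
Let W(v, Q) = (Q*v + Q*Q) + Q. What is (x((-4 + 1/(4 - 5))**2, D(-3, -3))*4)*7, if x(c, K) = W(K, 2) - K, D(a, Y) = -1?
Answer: 140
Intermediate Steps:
W(v, Q) = Q + Q**2 + Q*v (W(v, Q) = (Q*v + Q**2) + Q = (Q**2 + Q*v) + Q = Q + Q**2 + Q*v)
x(c, K) = 6 + K (x(c, K) = 2*(1 + 2 + K) - K = 2*(3 + K) - K = (6 + 2*K) - K = 6 + K)
(x((-4 + 1/(4 - 5))**2, D(-3, -3))*4)*7 = ((6 - 1)*4)*7 = (5*4)*7 = 20*7 = 140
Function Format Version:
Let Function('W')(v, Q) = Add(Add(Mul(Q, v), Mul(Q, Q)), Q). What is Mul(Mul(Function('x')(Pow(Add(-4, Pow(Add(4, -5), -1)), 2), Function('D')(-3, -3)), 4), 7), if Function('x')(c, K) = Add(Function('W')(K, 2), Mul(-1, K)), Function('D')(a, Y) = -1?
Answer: 140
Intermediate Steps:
Function('W')(v, Q) = Add(Q, Pow(Q, 2), Mul(Q, v)) (Function('W')(v, Q) = Add(Add(Mul(Q, v), Pow(Q, 2)), Q) = Add(Add(Pow(Q, 2), Mul(Q, v)), Q) = Add(Q, Pow(Q, 2), Mul(Q, v)))
Function('x')(c, K) = Add(6, K) (Function('x')(c, K) = Add(Mul(2, Add(1, 2, K)), Mul(-1, K)) = Add(Mul(2, Add(3, K)), Mul(-1, K)) = Add(Add(6, Mul(2, K)), Mul(-1, K)) = Add(6, K))
Mul(Mul(Function('x')(Pow(Add(-4, Pow(Add(4, -5), -1)), 2), Function('D')(-3, -3)), 4), 7) = Mul(Mul(Add(6, -1), 4), 7) = Mul(Mul(5, 4), 7) = Mul(20, 7) = 140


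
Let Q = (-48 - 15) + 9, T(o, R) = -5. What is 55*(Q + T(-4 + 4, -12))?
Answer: -3245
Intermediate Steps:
Q = -54 (Q = -63 + 9 = -54)
55*(Q + T(-4 + 4, -12)) = 55*(-54 - 5) = 55*(-59) = -3245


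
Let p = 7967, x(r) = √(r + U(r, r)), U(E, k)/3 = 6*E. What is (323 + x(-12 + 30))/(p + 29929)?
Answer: 323/37896 + √38/12632 ≈ 0.0090113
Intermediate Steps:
U(E, k) = 18*E (U(E, k) = 3*(6*E) = 18*E)
x(r) = √19*√r (x(r) = √(r + 18*r) = √(19*r) = √19*√r)
(323 + x(-12 + 30))/(p + 29929) = (323 + √19*√(-12 + 30))/(7967 + 29929) = (323 + √19*√18)/37896 = (323 + √19*(3*√2))*(1/37896) = (323 + 3*√38)*(1/37896) = 323/37896 + √38/12632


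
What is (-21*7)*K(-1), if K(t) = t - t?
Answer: 0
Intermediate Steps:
K(t) = 0
(-21*7)*K(-1) = -21*7*0 = -147*0 = 0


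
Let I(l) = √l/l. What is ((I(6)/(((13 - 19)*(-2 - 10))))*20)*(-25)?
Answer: -125*√6/108 ≈ -2.8351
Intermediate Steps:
I(l) = l^(-½)
((I(6)/(((13 - 19)*(-2 - 10))))*20)*(-25) = ((1/(√6*(((13 - 19)*(-2 - 10)))))*20)*(-25) = (((√6/6)/((-6*(-12))))*20)*(-25) = (((√6/6)/72)*20)*(-25) = (((√6/6)*(1/72))*20)*(-25) = ((√6/432)*20)*(-25) = (5*√6/108)*(-25) = -125*√6/108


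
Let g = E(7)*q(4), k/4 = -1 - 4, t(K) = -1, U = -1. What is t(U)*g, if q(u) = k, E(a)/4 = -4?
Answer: -320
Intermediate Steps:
E(a) = -16 (E(a) = 4*(-4) = -16)
k = -20 (k = 4*(-1 - 4) = 4*(-5) = -20)
q(u) = -20
g = 320 (g = -16*(-20) = 320)
t(U)*g = -1*320 = -320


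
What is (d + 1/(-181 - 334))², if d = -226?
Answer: 13546864881/265225 ≈ 51077.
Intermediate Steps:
(d + 1/(-181 - 334))² = (-226 + 1/(-181 - 334))² = (-226 + 1/(-515))² = (-226 - 1/515)² = (-116391/515)² = 13546864881/265225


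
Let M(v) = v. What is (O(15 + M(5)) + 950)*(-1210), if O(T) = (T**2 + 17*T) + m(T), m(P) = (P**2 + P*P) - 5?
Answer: -3006850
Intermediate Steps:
m(P) = -5 + 2*P**2 (m(P) = (P**2 + P**2) - 5 = 2*P**2 - 5 = -5 + 2*P**2)
O(T) = -5 + 3*T**2 + 17*T (O(T) = (T**2 + 17*T) + (-5 + 2*T**2) = -5 + 3*T**2 + 17*T)
(O(15 + M(5)) + 950)*(-1210) = ((-5 + 3*(15 + 5)**2 + 17*(15 + 5)) + 950)*(-1210) = ((-5 + 3*20**2 + 17*20) + 950)*(-1210) = ((-5 + 3*400 + 340) + 950)*(-1210) = ((-5 + 1200 + 340) + 950)*(-1210) = (1535 + 950)*(-1210) = 2485*(-1210) = -3006850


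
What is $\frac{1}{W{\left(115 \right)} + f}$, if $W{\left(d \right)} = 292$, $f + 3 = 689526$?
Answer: $\frac{1}{689815} \approx 1.4497 \cdot 10^{-6}$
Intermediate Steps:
$f = 689523$ ($f = -3 + 689526 = 689523$)
$\frac{1}{W{\left(115 \right)} + f} = \frac{1}{292 + 689523} = \frac{1}{689815}$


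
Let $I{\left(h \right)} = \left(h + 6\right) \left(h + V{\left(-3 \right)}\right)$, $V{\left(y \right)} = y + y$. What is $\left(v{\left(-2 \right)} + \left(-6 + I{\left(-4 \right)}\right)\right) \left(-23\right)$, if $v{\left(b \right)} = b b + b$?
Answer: $552$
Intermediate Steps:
$V{\left(y \right)} = 2 y$
$I{\left(h \right)} = \left(-6 + h\right) \left(6 + h\right)$ ($I{\left(h \right)} = \left(h + 6\right) \left(h + 2 \left(-3\right)\right) = \left(6 + h\right) \left(h - 6\right) = \left(6 + h\right) \left(-6 + h\right) = \left(-6 + h\right) \left(6 + h\right)$)
$v{\left(b \right)} = b + b^{2}$ ($v{\left(b \right)} = b^{2} + b = b + b^{2}$)
$\left(v{\left(-2 \right)} + \left(-6 + I{\left(-4 \right)}\right)\right) \left(-23\right) = \left(- 2 \left(1 - 2\right) - \left(42 - 16\right)\right) \left(-23\right) = \left(\left(-2\right) \left(-1\right) + \left(-6 + \left(-36 + 16\right)\right)\right) \left(-23\right) = \left(2 - 26\right) \left(-23\right) = \left(-24\right) \left(-23\right) = 552$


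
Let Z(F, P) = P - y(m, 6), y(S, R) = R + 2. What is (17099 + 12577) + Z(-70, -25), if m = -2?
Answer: 29643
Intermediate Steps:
y(S, R) = 2 + R
Z(F, P) = -8 + P (Z(F, P) = P - (2 + 6) = P - 1*8 = P - 8 = -8 + P)
(17099 + 12577) + Z(-70, -25) = (17099 + 12577) + (-8 - 25) = 29676 - 33 = 29643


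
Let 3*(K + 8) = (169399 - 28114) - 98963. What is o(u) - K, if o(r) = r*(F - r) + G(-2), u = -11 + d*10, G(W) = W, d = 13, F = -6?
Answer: -86929/3 ≈ -28976.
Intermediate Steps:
K = 42298/3 (K = -8 + ((169399 - 28114) - 98963)/3 = -8 + (141285 - 98963)/3 = -8 + (1/3)*42322 = -8 + 42322/3 = 42298/3 ≈ 14099.)
u = 119 (u = -11 + 13*10 = -11 + 130 = 119)
o(r) = -2 + r*(-6 - r) (o(r) = r*(-6 - r) - 2 = -2 + r*(-6 - r))
o(u) - K = (-2 - 1*119**2 - 6*119) - 1*42298/3 = (-2 - 1*14161 - 714) - 42298/3 = (-2 - 14161 - 714) - 42298/3 = -14877 - 42298/3 = -86929/3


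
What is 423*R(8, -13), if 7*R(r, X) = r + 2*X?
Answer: -7614/7 ≈ -1087.7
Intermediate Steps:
R(r, X) = r/7 + 2*X/7 (R(r, X) = (r + 2*X)/7 = r/7 + 2*X/7)
423*R(8, -13) = 423*((⅐)*8 + (2/7)*(-13)) = 423*(8/7 - 26/7) = 423*(-18/7) = -7614/7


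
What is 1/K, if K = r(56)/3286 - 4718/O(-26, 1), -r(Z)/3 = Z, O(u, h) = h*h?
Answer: -1643/7751758 ≈ -0.00021195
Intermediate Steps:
O(u, h) = h**2
r(Z) = -3*Z
K = -7751758/1643 (K = -3*56/3286 - 4718/(1**2) = -168*1/3286 - 4718/1 = -84/1643 - 4718*1 = -84/1643 - 4718 = -7751758/1643 ≈ -4718.0)
1/K = 1/(-7751758/1643) = -1643/7751758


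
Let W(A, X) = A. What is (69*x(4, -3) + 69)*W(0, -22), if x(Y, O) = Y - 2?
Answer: 0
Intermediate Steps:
x(Y, O) = -2 + Y
(69*x(4, -3) + 69)*W(0, -22) = (69*(-2 + 4) + 69)*0 = (69*2 + 69)*0 = (138 + 69)*0 = 207*0 = 0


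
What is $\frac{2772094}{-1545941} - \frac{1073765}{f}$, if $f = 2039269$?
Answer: $- \frac{7313022697151}{3152589557129} \approx -2.3197$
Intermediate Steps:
$\frac{2772094}{-1545941} - \frac{1073765}{f} = \frac{2772094}{-1545941} - \frac{1073765}{2039269} = 2772094 \left(- \frac{1}{1545941}\right) - \frac{1073765}{2039269} = - \frac{2772094}{1545941} - \frac{1073765}{2039269} = - \frac{7313022697151}{3152589557129}$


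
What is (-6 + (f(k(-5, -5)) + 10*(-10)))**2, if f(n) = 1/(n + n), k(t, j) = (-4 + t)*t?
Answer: 90992521/8100 ≈ 11234.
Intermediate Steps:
k(t, j) = t*(-4 + t)
f(n) = 1/(2*n)
(-6 + (f(k(-5, -5)) + 10*(-10)))**2 = (-6 + (1/(2*((-5*(-4 - 5)))) + 10*(-10)))**2 = (-6 + (1/(2*((-5*(-9)))) - 100))**2 = (-6 + ((1/2)/45 - 100))**2 = (-6 + ((1/2)*(1/45) - 100))**2 = (-6 + (1/90 - 100))**2 = (-6 - 8999/90)**2 = (-9539/90)**2 = 90992521/8100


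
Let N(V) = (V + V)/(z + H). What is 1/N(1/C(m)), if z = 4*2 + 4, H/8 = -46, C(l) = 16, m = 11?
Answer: -2848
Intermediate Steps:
H = -368 (H = 8*(-46) = -368)
z = 12 (z = 8 + 4 = 12)
N(V) = -V/178 (N(V) = (V + V)/(12 - 368) = (2*V)/(-356) = (2*V)*(-1/356) = -V/178)
1/N(1/C(m)) = 1/(-1/178/16) = 1/(-1/178*1/16) = 1/(-1/2848) = -2848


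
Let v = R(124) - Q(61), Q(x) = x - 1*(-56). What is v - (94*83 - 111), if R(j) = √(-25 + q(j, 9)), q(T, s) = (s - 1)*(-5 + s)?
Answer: -7808 + √7 ≈ -7805.4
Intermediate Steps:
q(T, s) = (-1 + s)*(-5 + s)
Q(x) = 56 + x (Q(x) = x + 56 = 56 + x)
R(j) = √7 (R(j) = √(-25 + (5 + 9² - 6*9)) = √(-25 + (5 + 81 - 54)) = √(-25 + 32) = √7)
v = -117 + √7 (v = √7 - (56 + 61) = √7 - 1*117 = √7 - 117 = -117 + √7 ≈ -114.35)
v - (94*83 - 111) = (-117 + √7) - (94*83 - 111) = (-117 + √7) - (7802 - 111) = (-117 + √7) - 1*7691 = (-117 + √7) - 7691 = -7808 + √7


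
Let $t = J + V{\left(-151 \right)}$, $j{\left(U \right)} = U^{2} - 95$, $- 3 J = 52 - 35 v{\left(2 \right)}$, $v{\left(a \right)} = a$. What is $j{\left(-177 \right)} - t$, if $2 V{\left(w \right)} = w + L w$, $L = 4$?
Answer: $\frac{63211}{2} \approx 31606.0$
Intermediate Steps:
$J = 6$ ($J = - \frac{52 - 70}{3} = \left(- \frac{1}{3}\right) \left(-18\right) = 6$)
$j{\left(U \right)} = -95 + U^{2}$
$V{\left(w \right)} = \frac{5 w}{2}$ ($V{\left(w \right)} = \frac{w + 4 w}{2} = \frac{5 w}{2}$)
$t = - \frac{743}{2}$ ($t = 6 + \frac{5}{2} \left(-151\right) = 6 - \frac{755}{2} = - \frac{743}{2} \approx -371.5$)
$j{\left(-177 \right)} - t = \left(-95 + \left(-177\right)^{2}\right) - - \frac{743}{2} = \left(-95 + 31329\right) + \frac{743}{2} = 31234 + \frac{743}{2} = \frac{63211}{2}$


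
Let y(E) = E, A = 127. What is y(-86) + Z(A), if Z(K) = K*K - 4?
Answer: 16039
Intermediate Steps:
Z(K) = -4 + K² (Z(K) = K² - 4 = -4 + K²)
y(-86) + Z(A) = -86 + (-4 + 127²) = -86 + (-4 + 16129) = -86 + 16125 = 16039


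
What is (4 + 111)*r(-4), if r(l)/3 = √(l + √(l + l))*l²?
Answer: 5520*√(-4 + 2*I*√2) ≈ 3700.8 + 11644.0*I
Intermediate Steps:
r(l) = 3*l²*√(l + √2*√l) (r(l) = 3*(√(l + √(l + l))*l²) = 3*(√(l + √(2*l))*l²) = 3*(√(l + √2*√l)*l²) = 3*(l²*√(l + √2*√l)) = 3*l²*√(l + √2*√l))
(4 + 111)*r(-4) = (4 + 111)*(3*(-4)²*√(-4 + √2*√(-4))) = 115*(3*16*√(-4 + √2*(2*I))) = 115*(3*16*√(-4 + 2*I*√2)) = 115*(48*√(-4 + 2*I*√2)) = 5520*√(-4 + 2*I*√2)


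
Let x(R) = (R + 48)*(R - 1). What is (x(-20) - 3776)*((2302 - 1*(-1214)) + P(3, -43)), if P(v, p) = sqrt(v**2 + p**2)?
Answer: -15343824 - 4364*sqrt(1858) ≈ -1.5532e+7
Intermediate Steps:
P(v, p) = sqrt(p**2 + v**2)
x(R) = (-1 + R)*(48 + R) (x(R) = (48 + R)*(-1 + R) = (-1 + R)*(48 + R))
(x(-20) - 3776)*((2302 - 1*(-1214)) + P(3, -43)) = ((-48 + (-20)**2 + 47*(-20)) - 3776)*((2302 - 1*(-1214)) + sqrt((-43)**2 + 3**2)) = ((-48 + 400 - 940) - 3776)*((2302 + 1214) + sqrt(1849 + 9)) = (-588 - 3776)*(3516 + sqrt(1858)) = -4364*(3516 + sqrt(1858)) = -15343824 - 4364*sqrt(1858)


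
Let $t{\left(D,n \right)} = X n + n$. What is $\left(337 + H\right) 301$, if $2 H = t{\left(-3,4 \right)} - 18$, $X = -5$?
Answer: $96320$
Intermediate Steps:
$t{\left(D,n \right)} = - 4 n$ ($t{\left(D,n \right)} = - 5 n + n = - 4 n$)
$H = -17$ ($H = \frac{\left(-4\right) 4 - 18}{2} = \frac{-16 - 18}{2} = \frac{1}{2} \left(-34\right) = -17$)
$\left(337 + H\right) 301 = \left(337 - 17\right) 301 = 320 \cdot 301 = 96320$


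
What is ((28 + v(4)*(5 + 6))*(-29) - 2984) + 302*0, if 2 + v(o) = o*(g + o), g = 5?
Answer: -14642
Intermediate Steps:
v(o) = -2 + o*(5 + o)
((28 + v(4)*(5 + 6))*(-29) - 2984) + 302*0 = ((28 + (-2 + 4² + 5*4)*(5 + 6))*(-29) - 2984) + 302*0 = ((28 + (-2 + 16 + 20)*11)*(-29) - 2984) + 0 = ((28 + 34*11)*(-29) - 2984) + 0 = ((28 + 374)*(-29) - 2984) + 0 = (402*(-29) - 2984) + 0 = (-11658 - 2984) + 0 = -14642 + 0 = -14642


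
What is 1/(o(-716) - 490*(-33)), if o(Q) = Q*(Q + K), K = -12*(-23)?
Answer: 1/331210 ≈ 3.0192e-6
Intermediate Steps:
K = 276
o(Q) = Q*(276 + Q) (o(Q) = Q*(Q + 276) = Q*(276 + Q))
1/(o(-716) - 490*(-33)) = 1/(-716*(276 - 716) - 490*(-33)) = 1/(-716*(-440) + 16170) = 1/(315040 + 16170) = 1/331210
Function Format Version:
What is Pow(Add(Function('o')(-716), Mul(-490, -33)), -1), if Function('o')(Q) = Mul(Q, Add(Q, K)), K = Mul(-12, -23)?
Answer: Rational(1, 331210) ≈ 3.0192e-6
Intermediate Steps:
K = 276
Function('o')(Q) = Mul(Q, Add(276, Q)) (Function('o')(Q) = Mul(Q, Add(Q, 276)) = Mul(Q, Add(276, Q)))
Pow(Add(Function('o')(-716), Mul(-490, -33)), -1) = Pow(Add(Mul(-716, Add(276, -716)), Mul(-490, -33)), -1) = Pow(Add(Mul(-716, -440), 16170), -1) = Pow(Add(315040, 16170), -1) = Pow(331210, -1) = Rational(1, 331210)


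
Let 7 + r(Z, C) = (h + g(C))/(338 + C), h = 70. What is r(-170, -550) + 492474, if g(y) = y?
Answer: 26100871/53 ≈ 4.9247e+5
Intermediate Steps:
r(Z, C) = -7 + (70 + C)/(338 + C)
r(-170, -550) + 492474 = 2*(-1148 - 3*(-550))/(338 - 550) + 492474 = 2*(-1148 + 1650)/(-212) + 492474 = 2*(-1/212)*502 + 492474 = -251/53 + 492474 = 26100871/53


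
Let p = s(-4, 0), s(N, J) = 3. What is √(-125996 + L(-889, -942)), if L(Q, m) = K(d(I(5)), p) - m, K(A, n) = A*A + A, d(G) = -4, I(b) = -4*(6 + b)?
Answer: I*√125042 ≈ 353.61*I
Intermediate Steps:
I(b) = -24 - 4*b
p = 3
K(A, n) = A + A² (K(A, n) = A² + A = A + A²)
L(Q, m) = 12 - m (L(Q, m) = -4*(1 - 4) - m = -4*(-3) - m = 12 - m)
√(-125996 + L(-889, -942)) = √(-125996 + (12 - 1*(-942))) = √(-125996 + (12 + 942)) = √(-125996 + 954) = √(-125042) = I*√125042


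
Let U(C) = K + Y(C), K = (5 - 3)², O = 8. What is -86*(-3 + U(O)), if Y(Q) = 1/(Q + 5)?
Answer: -1204/13 ≈ -92.615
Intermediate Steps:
Y(Q) = 1/(5 + Q)
K = 4 (K = 2² = 4)
U(C) = 4 + 1/(5 + C)
-86*(-3 + U(O)) = -86*(-3 + (21 + 4*8)/(5 + 8)) = -86*(-3 + (21 + 32)/13) = -86*(-3 + (1/13)*53) = -86*(-3 + 53/13) = -86*14/13 = -1204/13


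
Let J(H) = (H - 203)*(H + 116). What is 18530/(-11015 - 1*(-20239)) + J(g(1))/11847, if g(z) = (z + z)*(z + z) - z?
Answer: -3145/54638364 ≈ -5.7560e-5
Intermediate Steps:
g(z) = -z + 4*z² (g(z) = (2*z)*(2*z) - z = 4*z² - z = -z + 4*z²)
J(H) = (-203 + H)*(116 + H)
18530/(-11015 - 1*(-20239)) + J(g(1))/11847 = 18530/(-11015 - 1*(-20239)) + (-23548 + (1*(-1 + 4*1))² - 87*(-1 + 4*1))/11847 = 18530/(-11015 + 20239) + (-23548 + (1*(-1 + 4))² - 87*(-1 + 4))*(1/11847) = 18530/9224 + (-23548 + (1*3)² - 87*3)*(1/11847) = 18530*(1/9224) + (-23548 + 3² - 87*3)*(1/11847) = 9265/4612 + (-23548 + 9 - 261)*(1/11847) = 9265/4612 - 23800*1/11847 = 9265/4612 - 23800/11847 = -3145/54638364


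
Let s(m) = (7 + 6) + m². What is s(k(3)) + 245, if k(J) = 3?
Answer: 267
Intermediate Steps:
s(m) = 13 + m²
s(k(3)) + 245 = (13 + 3²) + 245 = (13 + 9) + 245 = 22 + 245 = 267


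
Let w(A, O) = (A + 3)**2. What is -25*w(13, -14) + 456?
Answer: -5944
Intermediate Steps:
w(A, O) = (3 + A)**2
-25*w(13, -14) + 456 = -25*(3 + 13)**2 + 456 = -25*16**2 + 456 = -25*256 + 456 = -6400 + 456 = -5944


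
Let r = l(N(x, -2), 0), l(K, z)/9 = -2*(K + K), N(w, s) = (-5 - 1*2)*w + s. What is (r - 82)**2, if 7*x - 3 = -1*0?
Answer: 9604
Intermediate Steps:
x = 3/7 (x = 3/7 + (-1*0)/7 = 3/7 + (1/7)*0 = 3/7 + 0 = 3/7 ≈ 0.42857)
N(w, s) = s - 7*w (N(w, s) = (-5 - 2)*w + s = -7*w + s = s - 7*w)
l(K, z) = -36*K (l(K, z) = 9*(-2*(K + K)) = 9*(-4*K) = -36*K)
r = 180 (r = -36*(-2 - 7*3/7) = -36*(-2 - 3) = -36*(-5) = 180)
(r - 82)**2 = (180 - 82)**2 = 98**2 = 9604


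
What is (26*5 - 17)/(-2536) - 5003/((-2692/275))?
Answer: 872197001/1706728 ≈ 511.03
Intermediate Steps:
(26*5 - 17)/(-2536) - 5003/((-2692/275)) = (130 - 17)*(-1/2536) - 5003/((-2692*1/275)) = 113*(-1/2536) - 5003/(-2692/275) = -113/2536 - 5003*(-275/2692) = -113/2536 + 1375825/2692 = 872197001/1706728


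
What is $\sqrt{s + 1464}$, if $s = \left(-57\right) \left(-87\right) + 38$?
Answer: $\sqrt{6461} \approx 80.38$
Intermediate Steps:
$s = 4997$ ($s = 4959 + 38 = 4997$)
$\sqrt{s + 1464} = \sqrt{4997 + 1464} = \sqrt{6461}$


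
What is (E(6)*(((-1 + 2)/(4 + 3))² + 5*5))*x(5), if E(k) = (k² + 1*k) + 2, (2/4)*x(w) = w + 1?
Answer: 647328/49 ≈ 13211.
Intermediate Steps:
x(w) = 2 + 2*w (x(w) = 2*(w + 1) = 2*(1 + w) = 2 + 2*w)
E(k) = 2 + k + k² (E(k) = (k² + k) + 2 = (k + k²) + 2 = 2 + k + k²)
(E(6)*(((-1 + 2)/(4 + 3))² + 5*5))*x(5) = ((2 + 6 + 6²)*(((-1 + 2)/(4 + 3))² + 5*5))*(2 + 2*5) = ((2 + 6 + 36)*((1/7)² + 25))*(2 + 10) = (44*((1*(⅐))² + 25))*12 = (44*((⅐)² + 25))*12 = (44*(1/49 + 25))*12 = (44*(1226/49))*12 = (53944/49)*12 = 647328/49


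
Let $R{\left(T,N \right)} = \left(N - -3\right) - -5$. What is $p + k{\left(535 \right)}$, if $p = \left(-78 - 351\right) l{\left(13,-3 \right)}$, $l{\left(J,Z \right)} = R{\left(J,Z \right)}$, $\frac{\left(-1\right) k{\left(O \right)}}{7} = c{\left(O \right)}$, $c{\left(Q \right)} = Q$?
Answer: $-5890$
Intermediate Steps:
$k{\left(O \right)} = - 7 O$
$R{\left(T,N \right)} = 8 + N$ ($R{\left(T,N \right)} = \left(N + 3\right) + 5 = \left(3 + N\right) + 5 = 8 + N$)
$l{\left(J,Z \right)} = 8 + Z$
$p = -2145$ ($p = \left(-78 - 351\right) \left(8 - 3\right) = \left(-429\right) 5 = -2145$)
$p + k{\left(535 \right)} = -2145 - 3745 = -5890$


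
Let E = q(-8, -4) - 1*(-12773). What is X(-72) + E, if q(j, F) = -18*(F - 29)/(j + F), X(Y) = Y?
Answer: 25303/2 ≈ 12652.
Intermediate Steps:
q(j, F) = -18*(-29 + F)/(F + j)
E = 25447/2 (E = 18*(29 - 1*(-4))/(-4 - 8) - 1*(-12773) = 18*(29 + 4)/(-12) + 12773 = 18*(-1/12)*33 + 12773 = -99/2 + 12773 = 25447/2 ≈ 12724.)
X(-72) + E = -72 + 25447/2 = 25303/2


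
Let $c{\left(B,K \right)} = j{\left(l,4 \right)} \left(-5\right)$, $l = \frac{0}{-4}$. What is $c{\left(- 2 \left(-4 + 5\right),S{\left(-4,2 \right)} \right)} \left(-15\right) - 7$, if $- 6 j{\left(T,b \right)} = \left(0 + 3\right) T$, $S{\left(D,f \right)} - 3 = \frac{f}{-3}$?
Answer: $-7$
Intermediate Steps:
$S{\left(D,f \right)} = 3 - \frac{f}{3}$ ($S{\left(D,f \right)} = 3 + \frac{f}{-3} = 3 + f \left(- \frac{1}{3}\right) = 3 - \frac{f}{3}$)
$l = 0$ ($l = 0 \left(- \frac{1}{4}\right) = 0$)
$j{\left(T,b \right)} = - \frac{T}{2}$ ($j{\left(T,b \right)} = - \frac{\left(0 + 3\right) T}{6} = - \frac{3 T}{6} = - \frac{T}{2}$)
$c{\left(B,K \right)} = 0$ ($c{\left(B,K \right)} = \left(- \frac{1}{2}\right) 0 \left(-5\right) = 0 \left(-5\right) = 0$)
$c{\left(- 2 \left(-4 + 5\right),S{\left(-4,2 \right)} \right)} \left(-15\right) - 7 = 0 \left(-15\right) - 7 = 0 - 7 = -7$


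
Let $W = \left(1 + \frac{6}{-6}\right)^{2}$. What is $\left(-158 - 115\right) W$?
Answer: $0$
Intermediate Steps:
$W = 0$ ($W = \left(1 + 6 \left(- \frac{1}{6}\right)\right)^{2} = \left(1 - 1\right)^{2} = 0^{2} = 0$)
$\left(-158 - 115\right) W = \left(-158 - 115\right) 0 = \left(-273\right) 0 = 0$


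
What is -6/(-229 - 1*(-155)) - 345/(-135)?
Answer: 878/333 ≈ 2.6366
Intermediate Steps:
-6/(-229 - 1*(-155)) - 345/(-135) = -6/(-229 + 155) - 345*(-1/135) = -6/(-74) + 23/9 = -6*(-1/74) + 23/9 = 3/37 + 23/9 = 878/333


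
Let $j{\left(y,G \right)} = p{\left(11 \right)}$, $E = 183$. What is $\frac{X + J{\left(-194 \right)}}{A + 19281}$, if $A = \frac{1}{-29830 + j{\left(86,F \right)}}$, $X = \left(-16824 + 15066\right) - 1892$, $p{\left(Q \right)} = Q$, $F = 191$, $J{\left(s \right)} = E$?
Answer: $- \frac{103382473}{574940138} \approx -0.17981$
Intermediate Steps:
$J{\left(s \right)} = 183$
$j{\left(y,G \right)} = 11$
$X = -3650$ ($X = -1758 - 1892 = -3650$)
$A = - \frac{1}{29819}$ ($A = \frac{1}{-29830 + 11} = \frac{1}{-29819} = - \frac{1}{29819} \approx -3.3536 \cdot 10^{-5}$)
$\frac{X + J{\left(-194 \right)}}{A + 19281} = \frac{-3650 + 183}{- \frac{1}{29819} + 19281} = - \frac{3467}{\frac{574940138}{29819}} = \left(-3467\right) \frac{29819}{574940138} = - \frac{103382473}{574940138}$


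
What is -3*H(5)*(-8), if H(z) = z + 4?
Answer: 216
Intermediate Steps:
H(z) = 4 + z
-3*H(5)*(-8) = -3*(4 + 5)*(-8) = -3*9*(-8) = -27*(-8) = 216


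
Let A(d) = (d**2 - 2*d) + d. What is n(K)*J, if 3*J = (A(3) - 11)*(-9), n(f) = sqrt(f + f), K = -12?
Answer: 30*I*sqrt(6) ≈ 73.485*I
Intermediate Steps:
A(d) = d**2 - d
n(f) = sqrt(2)*sqrt(f) (n(f) = sqrt(2*f) = sqrt(2)*sqrt(f))
J = 15 (J = ((3*(-1 + 3) - 11)*(-9))/3 = ((3*2 - 11)*(-9))/3 = ((6 - 11)*(-9))/3 = (-5*(-9))/3 = (1/3)*45 = 15)
n(K)*J = (sqrt(2)*sqrt(-12))*15 = (sqrt(2)*(2*I*sqrt(3)))*15 = (2*I*sqrt(6))*15 = 30*I*sqrt(6)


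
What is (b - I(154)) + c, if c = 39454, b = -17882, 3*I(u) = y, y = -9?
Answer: 21575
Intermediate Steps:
I(u) = -3 (I(u) = (1/3)*(-9) = -3)
(b - I(154)) + c = (-17882 - 1*(-3)) + 39454 = (-17882 + 3) + 39454 = -17879 + 39454 = 21575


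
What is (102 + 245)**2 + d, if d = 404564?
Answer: 524973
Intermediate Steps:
(102 + 245)**2 + d = (102 + 245)**2 + 404564 = 347**2 + 404564 = 120409 + 404564 = 524973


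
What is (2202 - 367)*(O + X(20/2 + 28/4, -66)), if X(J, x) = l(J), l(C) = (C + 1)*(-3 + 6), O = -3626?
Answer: -6554620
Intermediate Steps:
l(C) = 3 + 3*C (l(C) = (1 + C)*3 = 3 + 3*C)
X(J, x) = 3 + 3*J
(2202 - 367)*(O + X(20/2 + 28/4, -66)) = (2202 - 367)*(-3626 + (3 + 3*(20/2 + 28/4))) = 1835*(-3626 + (3 + 3*(20*(½) + 28*(¼)))) = 1835*(-3626 + (3 + 3*(10 + 7))) = 1835*(-3626 + (3 + 3*17)) = 1835*(-3626 + (3 + 51)) = 1835*(-3626 + 54) = 1835*(-3572) = -6554620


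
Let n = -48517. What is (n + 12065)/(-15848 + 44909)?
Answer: -36452/29061 ≈ -1.2543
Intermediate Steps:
(n + 12065)/(-15848 + 44909) = (-48517 + 12065)/(-15848 + 44909) = -36452/29061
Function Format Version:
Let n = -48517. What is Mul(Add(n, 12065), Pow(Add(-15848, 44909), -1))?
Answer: Rational(-36452, 29061) ≈ -1.2543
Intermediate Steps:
Mul(Add(n, 12065), Pow(Add(-15848, 44909), -1)) = Mul(Add(-48517, 12065), Pow(Add(-15848, 44909), -1)) = Mul(-36452, Pow(29061, -1)) = Mul(-36452, Rational(1, 29061)) = Rational(-36452, 29061)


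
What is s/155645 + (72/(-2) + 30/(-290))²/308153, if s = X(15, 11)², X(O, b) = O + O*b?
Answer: 1713459131001/8067288073817 ≈ 0.21240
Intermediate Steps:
s = 32400 (s = (15*(1 + 11))² = (15*12)² = 180² = 32400)
s/155645 + (72/(-2) + 30/(-290))²/308153 = 32400/155645 + (72/(-2) + 30/(-290))²/308153 = 32400*(1/155645) + (72*(-½) + 30*(-1/290))²*(1/308153) = 6480/31129 + (-36 - 3/29)²*(1/308153) = 6480/31129 + (-1047/29)²*(1/308153) = 6480/31129 + (1096209/841)*(1/308153) = 6480/31129 + 1096209/259156673 = 1713459131001/8067288073817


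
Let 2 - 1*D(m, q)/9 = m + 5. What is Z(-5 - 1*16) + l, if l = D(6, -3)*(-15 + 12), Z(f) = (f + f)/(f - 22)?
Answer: 10491/43 ≈ 243.98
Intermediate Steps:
D(m, q) = -27 - 9*m (D(m, q) = 18 - 9*(m + 5) = 18 - 9*(5 + m) = 18 + (-45 - 9*m) = -27 - 9*m)
Z(f) = 2*f/(-22 + f) (Z(f) = (2*f)/(-22 + f) = 2*f/(-22 + f))
l = 243 (l = (-27 - 9*6)*(-15 + 12) = (-27 - 54)*(-3) = -81*(-3) = 243)
Z(-5 - 1*16) + l = 2*(-5 - 1*16)/(-22 + (-5 - 1*16)) + 243 = 2*(-5 - 16)/(-22 + (-5 - 16)) + 243 = 2*(-21)/(-22 - 21) + 243 = 2*(-21)/(-43) + 243 = 2*(-21)*(-1/43) + 243 = 42/43 + 243 = 10491/43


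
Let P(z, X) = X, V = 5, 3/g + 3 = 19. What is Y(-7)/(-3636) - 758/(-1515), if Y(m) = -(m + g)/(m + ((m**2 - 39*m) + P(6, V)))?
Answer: 1862839/3723264 ≈ 0.50032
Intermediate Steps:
g = 3/16 (g = 3/(-3 + 19) = 3/16 ≈ 0.18750)
Y(m) = -(3/16 + m)/(5 + m**2 - 38*m) (Y(m) = -(m + 3/16)/(m + ((m**2 - 39*m) + 5)) = -(3/16 + m)/(m + (5 + m**2 - 39*m)) = -(3/16 + m)/(5 + m**2 - 38*m))
Y(-7)/(-3636) - 758/(-1515) = ((-3/16 - 1*(-7))/(5 + (-7)**2 - 38*(-7)))/(-3636) - 758/(-1515) = ((-3/16 + 7)/(5 + 49 + 266))*(-1/3636) - 758*(-1/1515) = ((109/16)/320)*(-1/3636) + 758/1515 = ((1/320)*(109/16))*(-1/3636) + 758/1515 = (109/5120)*(-1/3636) + 758/1515 = -109/18616320 + 758/1515 = 1862839/3723264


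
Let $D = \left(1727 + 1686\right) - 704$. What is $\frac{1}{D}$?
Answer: $\frac{1}{2709} \approx 0.00036914$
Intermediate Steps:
$D = 2709$ ($D = 3413 - 704 = 2709$)
$\frac{1}{D} = \frac{1}{2709}$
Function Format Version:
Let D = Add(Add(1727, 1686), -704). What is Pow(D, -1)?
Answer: Rational(1, 2709) ≈ 0.00036914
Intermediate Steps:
D = 2709 (D = Add(3413, -704) = 2709)
Pow(D, -1) = Pow(2709, -1) = Rational(1, 2709)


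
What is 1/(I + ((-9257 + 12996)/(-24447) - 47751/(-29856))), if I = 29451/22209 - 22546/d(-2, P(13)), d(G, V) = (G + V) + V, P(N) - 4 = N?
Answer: -1801124315232/1264011000895685 ≈ -0.0014249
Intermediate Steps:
P(N) = 4 + N
d(G, V) = G + 2*V
I = -83296947/118448 (I = 29451/22209 - 22546/(-2 + 2*(4 + 13)) = 29451*(1/22209) - 22546/(-2 + 2*17) = 9817/7403 - 22546/(-2 + 34) = 9817/7403 - 22546/32 = 9817/7403 - 22546*1/32 = 9817/7403 - 11273/16 = -83296947/118448 ≈ -703.24)
1/(I + ((-9257 + 12996)/(-24447) - 47751/(-29856))) = 1/(-83296947/118448 + ((-9257 + 12996)/(-24447) - 47751/(-29856))) = 1/(-83296947/118448 + (3739*(-1/24447) - 47751*(-1/29856))) = 1/(-83296947/118448 + (-3739/24447 + 15917/9952)) = 1/(-83296947/118448 + 351912371/243296544) = 1/(-1264011000895685/1801124315232) = -1801124315232/1264011000895685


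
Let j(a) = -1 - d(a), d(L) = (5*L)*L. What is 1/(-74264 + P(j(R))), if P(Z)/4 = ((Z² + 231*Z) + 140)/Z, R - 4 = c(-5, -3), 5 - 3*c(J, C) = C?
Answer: -2583/191750032 ≈ -1.3471e-5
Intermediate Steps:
c(J, C) = 5/3 - C/3
d(L) = 5*L²
R = 20/3 (R = 4 + (5/3 - ⅓*(-3)) = 4 + (5/3 + 1) = 4 + 8/3 = 20/3 ≈ 6.6667)
j(a) = -1 - 5*a²
P(Z) = 4*(140 + Z² + 231*Z)/Z (P(Z) = 4*(((Z² + 231*Z) + 140)/Z) = 4*((140 + Z² + 231*Z)/Z) = 4*(140 + Z² + 231*Z)/Z)
1/(-74264 + P(j(R))) = 1/(-74264 + (924 + 4*(-1 - 5*(20/3)²) + 560/(-1 - 5*(20/3)²))) = 1/(-74264 + (924 + 4*(-1 - 5*400/9) + 560/(-1 - 5*400/9))) = 1/(-74264 + (924 + 4*(-1 - 2000/9) + 560/(-1 - 2000/9))) = 1/(-74264 + (924 + 4*(-2009/9) + 560/(-2009/9))) = 1/(-74264 + (924 - 8036/9 + 560*(-9/2009))) = 1/(-74264 + (924 - 8036/9 - 720/287)) = 1/(-74264 + 73880/2583) = 1/(-191750032/2583) = -2583/191750032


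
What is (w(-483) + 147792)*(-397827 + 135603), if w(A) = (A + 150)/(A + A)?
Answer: -6239506668120/161 ≈ -3.8755e+10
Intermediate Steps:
w(A) = (150 + A)/(2*A) (w(A) = (150 + A)/((2*A)) = (150 + A)*(1/(2*A)) = (150 + A)/(2*A))
(w(-483) + 147792)*(-397827 + 135603) = ((1/2)*(150 - 483)/(-483) + 147792)*(-397827 + 135603) = ((1/2)*(-1/483)*(-333) + 147792)*(-262224) = (111/322 + 147792)*(-262224) = (47589135/322)*(-262224) = -6239506668120/161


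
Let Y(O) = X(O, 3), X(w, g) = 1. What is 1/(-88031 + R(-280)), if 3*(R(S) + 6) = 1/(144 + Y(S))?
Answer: -435/38296094 ≈ -1.1359e-5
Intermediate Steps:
Y(O) = 1
R(S) = -2609/435 (R(S) = -6 + 1/(3*(144 + 1)) = -6 + (⅓)/145 = -6 + (⅓)*(1/145) = -6 + 1/435 = -2609/435)
1/(-88031 + R(-280)) = 1/(-88031 - 2609/435) = 1/(-38296094/435) = -435/38296094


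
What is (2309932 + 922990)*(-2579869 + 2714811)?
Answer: 436256960524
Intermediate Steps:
(2309932 + 922990)*(-2579869 + 2714811) = 3232922*134942 = 436256960524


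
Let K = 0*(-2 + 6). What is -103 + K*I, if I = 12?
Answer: -103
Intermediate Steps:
K = 0 (K = 0*4 = 0)
-103 + K*I = -103 + 0*12 = -103 + 0 = -103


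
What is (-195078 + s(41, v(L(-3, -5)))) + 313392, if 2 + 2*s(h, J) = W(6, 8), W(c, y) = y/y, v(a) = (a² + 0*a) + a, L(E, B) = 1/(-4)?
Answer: 236627/2 ≈ 1.1831e+5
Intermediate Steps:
L(E, B) = -¼
v(a) = a + a² (v(a) = (a² + 0) + a = a² + a = a + a²)
W(c, y) = 1
s(h, J) = -½ (s(h, J) = -1 + (½)*1 = -1 + ½ = -½)
(-195078 + s(41, v(L(-3, -5)))) + 313392 = (-195078 - ½) + 313392 = -390157/2 + 313392 = 236627/2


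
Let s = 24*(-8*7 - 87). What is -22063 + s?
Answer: -25495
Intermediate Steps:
s = -3432 (s = 24*(-56 - 87) = 24*(-143) = -3432)
-22063 + s = -22063 - 3432 = -25495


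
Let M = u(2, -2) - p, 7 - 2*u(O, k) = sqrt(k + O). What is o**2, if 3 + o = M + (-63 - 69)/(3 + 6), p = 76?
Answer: 292681/36 ≈ 8130.0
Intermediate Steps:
u(O, k) = 7/2 - sqrt(O + k)/2 (u(O, k) = 7/2 - sqrt(k + O)/2 = 7/2 - sqrt(O + k)/2)
M = -145/2 (M = (7/2 - sqrt(2 - 2)/2) - 1*76 = (7/2 - sqrt(0)/2) - 76 = (7/2 - 1/2*0) - 76 = (7/2 + 0) - 76 = 7/2 - 76 = -145/2 ≈ -72.500)
o = -541/6 (o = -3 + (-145/2 + (-63 - 69)/(3 + 6)) = -3 + (-145/2 - 132/9) = -3 + (-145/2 - 132*1/9) = -3 + (-145/2 - 44/3) = -3 - 523/6 = -541/6 ≈ -90.167)
o**2 = (-541/6)**2 = 292681/36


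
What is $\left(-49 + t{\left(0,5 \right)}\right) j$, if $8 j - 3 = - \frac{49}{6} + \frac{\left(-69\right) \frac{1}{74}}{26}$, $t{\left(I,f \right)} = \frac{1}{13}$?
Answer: $\frac{1591537}{50024} \approx 31.815$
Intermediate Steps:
$t{\left(I,f \right)} = \frac{1}{13}$
$j = - \frac{30029}{46176}$ ($j = \frac{3}{8} + \frac{- \frac{49}{6} + \frac{\left(-69\right) \frac{1}{74}}{26}}{8} = \frac{3}{8} + \frac{\left(-49\right) \frac{1}{6} + \left(-69\right) \frac{1}{74} \cdot \frac{1}{26}}{8} = \frac{3}{8} + \frac{- \frac{49}{6} - \frac{69}{1924}}{8} = \frac{3}{8} + \frac{1}{8} \left(- \frac{47345}{5772}\right) = \frac{3}{8} - \frac{47345}{46176} = - \frac{30029}{46176} \approx -0.65032$)
$\left(-49 + t{\left(0,5 \right)}\right) j = \left(-49 + \frac{1}{13}\right) \left(- \frac{30029}{46176}\right) = \left(- \frac{636}{13}\right) \left(- \frac{30029}{46176}\right) = \frac{1591537}{50024}$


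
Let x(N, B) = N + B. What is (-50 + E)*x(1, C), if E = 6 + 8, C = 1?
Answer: -72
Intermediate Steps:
E = 14
x(N, B) = B + N
(-50 + E)*x(1, C) = (-50 + 14)*(1 + 1) = -36*2 = -72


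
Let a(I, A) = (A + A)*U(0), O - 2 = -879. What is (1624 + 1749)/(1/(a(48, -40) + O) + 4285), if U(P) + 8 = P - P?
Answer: 799401/1015544 ≈ 0.78717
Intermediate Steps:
O = -877 (O = 2 - 879 = -877)
U(P) = -8 (U(P) = -8 + (P - P) = -8 + 0 = -8)
a(I, A) = -16*A (a(I, A) = (A + A)*(-8) = (2*A)*(-8) = -16*A)
(1624 + 1749)/(1/(a(48, -40) + O) + 4285) = (1624 + 1749)/(1/(-16*(-40) - 877) + 4285) = 3373/(1/(640 - 877) + 4285) = 3373/(1/(-237) + 4285) = 3373/(-1/237 + 4285) = 3373/(1015544/237) = 3373*(237/1015544) = 799401/1015544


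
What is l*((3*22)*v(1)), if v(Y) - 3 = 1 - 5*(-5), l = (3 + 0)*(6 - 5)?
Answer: 5742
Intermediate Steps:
l = 3 (l = 3*1 = 3)
v(Y) = 29 (v(Y) = 3 + (1 - 5*(-5)) = 3 + (1 + 25) = 3 + 26 = 29)
l*((3*22)*v(1)) = 3*((3*22)*29) = 3*(66*29) = 3*1914 = 5742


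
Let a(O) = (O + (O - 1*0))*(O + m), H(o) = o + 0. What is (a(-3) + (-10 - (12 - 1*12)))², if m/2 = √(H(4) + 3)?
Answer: 1072 - 192*√7 ≈ 564.02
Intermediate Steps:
H(o) = o
m = 2*√7 (m = 2*√(4 + 3) = 2*√7 ≈ 5.2915)
a(O) = 2*O*(O + 2*√7) (a(O) = (O + (O - 1*0))*(O + 2*√7) = (O + (O + 0))*(O + 2*√7) = (O + O)*(O + 2*√7) = (2*O)*(O + 2*√7) = 2*O*(O + 2*√7))
(a(-3) + (-10 - (12 - 1*12)))² = (2*(-3)*(-3 + 2*√7) + (-10 - (12 - 1*12)))² = ((18 - 12*√7) + (-10 - (12 - 12)))² = ((18 - 12*√7) + (-10 - 1*0))² = ((18 - 12*√7) + (-10 + 0))² = ((18 - 12*√7) - 10)² = (8 - 12*√7)²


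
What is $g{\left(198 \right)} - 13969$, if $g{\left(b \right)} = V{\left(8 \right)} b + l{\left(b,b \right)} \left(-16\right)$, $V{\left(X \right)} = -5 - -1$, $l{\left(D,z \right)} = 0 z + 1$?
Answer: $-14777$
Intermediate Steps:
$l{\left(D,z \right)} = 1$ ($l{\left(D,z \right)} = 0 + 1 = 1$)
$V{\left(X \right)} = -4$ ($V{\left(X \right)} = -5 + 1 = -4$)
$g{\left(b \right)} = -16 - 4 b$ ($g{\left(b \right)} = - 4 b + 1 \left(-16\right) = - 4 b - 16 = -16 - 4 b$)
$g{\left(198 \right)} - 13969 = \left(-16 - 792\right) - 13969 = -808 - 13969 = -14777$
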